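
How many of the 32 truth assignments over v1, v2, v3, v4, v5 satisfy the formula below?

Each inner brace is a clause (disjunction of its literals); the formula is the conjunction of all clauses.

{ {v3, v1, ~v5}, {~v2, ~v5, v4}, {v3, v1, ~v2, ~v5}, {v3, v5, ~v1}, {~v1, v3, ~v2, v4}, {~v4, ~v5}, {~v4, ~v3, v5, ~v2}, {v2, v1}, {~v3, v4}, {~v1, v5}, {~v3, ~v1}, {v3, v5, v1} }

There are 2^5 = 32 truth assignments over (v1, v2, v3, v4, v5).
Split on v5. With v5 = 1, the clauses containing v5 are satisfied and ~v5 drops from the rest; 1 of the 2^4 = 16 assignments to the other variables satisfy what remains.
With v5 = 0, by the same count on the reduced clause set, 0 assignments work.
(One model: v1=T, v2=F, v3=F, v4=F, v5=T.)
Total: 1 + 0 = 1.

1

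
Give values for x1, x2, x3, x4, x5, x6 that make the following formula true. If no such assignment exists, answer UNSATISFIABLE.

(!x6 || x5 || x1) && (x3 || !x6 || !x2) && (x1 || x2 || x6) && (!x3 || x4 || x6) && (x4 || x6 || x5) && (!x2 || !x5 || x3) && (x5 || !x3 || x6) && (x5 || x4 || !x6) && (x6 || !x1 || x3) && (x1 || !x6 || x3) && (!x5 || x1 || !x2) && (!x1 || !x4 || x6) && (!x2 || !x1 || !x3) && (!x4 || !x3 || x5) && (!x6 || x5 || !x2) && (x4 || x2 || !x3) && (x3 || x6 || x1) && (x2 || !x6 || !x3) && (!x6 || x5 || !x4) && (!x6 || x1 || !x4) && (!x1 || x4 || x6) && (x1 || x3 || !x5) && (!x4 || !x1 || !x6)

Case x6 = true:
Case x5 = true:
Case x3 = false:
(!x2) alone gives x2 = false.
(x1) alone gives x1 = true.
(!x4) alone gives x4 = false.
All clauses are satisfied.

x1: true,  x2: false,  x3: false,  x4: false,  x5: true,  x6: true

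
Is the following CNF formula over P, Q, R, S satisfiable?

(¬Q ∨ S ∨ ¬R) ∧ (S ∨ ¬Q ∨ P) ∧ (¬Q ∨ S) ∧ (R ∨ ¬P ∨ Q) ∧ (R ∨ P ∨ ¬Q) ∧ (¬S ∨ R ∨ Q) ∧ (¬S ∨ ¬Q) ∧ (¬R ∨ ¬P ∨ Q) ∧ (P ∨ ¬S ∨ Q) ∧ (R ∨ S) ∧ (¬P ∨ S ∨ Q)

Yes, satisfiable

Try Q = False.
Try R = True.
(¬P) alone gives P = False.
(¬S) alone gives S = False.
This assignment satisfies each clause.
A satisfying assignment: P=False; Q=False; R=True; S=False.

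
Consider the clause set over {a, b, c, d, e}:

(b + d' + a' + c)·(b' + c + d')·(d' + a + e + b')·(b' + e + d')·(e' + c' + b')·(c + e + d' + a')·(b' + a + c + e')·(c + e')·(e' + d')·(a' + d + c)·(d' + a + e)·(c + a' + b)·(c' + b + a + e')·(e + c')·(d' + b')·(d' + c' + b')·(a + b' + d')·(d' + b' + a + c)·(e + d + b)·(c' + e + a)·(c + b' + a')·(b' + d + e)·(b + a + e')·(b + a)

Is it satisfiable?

Satisfiable

Try c = 1.
(e) alone gives e = 1.
(b') alone gives b = 0.
(d') alone gives d = 0.
(a) alone gives a = 1.
Every clause now holds.
A satisfying assignment: a: 1; b: 0; c: 1; d: 0; e: 1.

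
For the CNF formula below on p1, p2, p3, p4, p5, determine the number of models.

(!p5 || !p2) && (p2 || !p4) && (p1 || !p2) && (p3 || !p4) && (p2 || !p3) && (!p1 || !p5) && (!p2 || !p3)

There are 2^5 = 32 truth assignments over (p1, p2, p3, p4, p5).
Split on p4. With p4 = true, the clauses containing p4 are satisfied and !p4 drops from the rest; 0 of the 2^4 = 16 assignments to the other variables satisfy what remains.
With p4 = false, by the same count on the reduced clause set, 4 assignments work.
Total: 0 + 4 = 4.

4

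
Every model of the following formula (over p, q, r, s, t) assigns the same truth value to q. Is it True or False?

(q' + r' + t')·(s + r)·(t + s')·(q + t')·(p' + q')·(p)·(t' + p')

Suppose q = 1.
(p') alone gives p = 0.
Now (p) is unsatisfied and unit — conflict.
So every satisfying assignment has q = False.

False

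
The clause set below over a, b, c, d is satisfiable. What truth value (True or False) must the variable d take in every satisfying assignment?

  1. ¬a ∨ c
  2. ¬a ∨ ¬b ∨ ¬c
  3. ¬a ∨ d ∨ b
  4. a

True

Suppose d = False.
The clause (a) is unit, so a = True.
The clause (c) is unit, so c = True.
The clause (¬b) is unit, so b = False.
Now (b) is unsatisfied and unit — conflict.
So every satisfying assignment has d = True.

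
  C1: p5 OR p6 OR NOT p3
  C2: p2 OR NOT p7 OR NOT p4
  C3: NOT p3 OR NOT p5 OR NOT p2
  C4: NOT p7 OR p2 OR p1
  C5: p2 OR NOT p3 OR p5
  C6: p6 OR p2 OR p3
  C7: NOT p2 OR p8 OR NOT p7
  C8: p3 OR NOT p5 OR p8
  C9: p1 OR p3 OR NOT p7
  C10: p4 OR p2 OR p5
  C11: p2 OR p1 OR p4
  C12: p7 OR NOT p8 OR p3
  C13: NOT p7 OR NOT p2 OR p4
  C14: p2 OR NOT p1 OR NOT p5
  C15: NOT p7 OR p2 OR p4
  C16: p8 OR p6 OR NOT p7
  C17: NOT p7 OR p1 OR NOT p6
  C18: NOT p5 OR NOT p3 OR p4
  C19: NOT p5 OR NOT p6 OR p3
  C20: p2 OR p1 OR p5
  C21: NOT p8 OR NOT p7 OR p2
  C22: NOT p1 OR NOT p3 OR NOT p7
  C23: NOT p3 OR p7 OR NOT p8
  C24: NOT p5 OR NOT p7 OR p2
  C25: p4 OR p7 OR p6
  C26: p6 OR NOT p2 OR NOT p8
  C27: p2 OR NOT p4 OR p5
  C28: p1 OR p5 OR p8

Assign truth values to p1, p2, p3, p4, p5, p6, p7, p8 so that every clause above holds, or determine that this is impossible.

Branch on p5: set p5 = true.
Branch on p3: set p3 = true.
The clause (NOT p2) is unit, so p2 = false.
The clause (NOT p1) is unit, so p1 = false.
The clause (NOT p7) is unit, so p7 = false.
The clause (p4) is unit, so p4 = true.
The clause (NOT p8) is unit, so p8 = false.
No clause remains; p6 is free.

p1: false, p2: false, p3: true, p4: true, p5: true, p6: true, p7: false, p8: false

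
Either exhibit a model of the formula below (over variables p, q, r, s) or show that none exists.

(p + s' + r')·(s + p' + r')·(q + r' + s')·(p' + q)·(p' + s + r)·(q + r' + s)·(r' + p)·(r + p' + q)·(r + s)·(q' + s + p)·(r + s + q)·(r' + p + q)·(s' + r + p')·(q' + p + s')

p=0,  q=0,  r=0,  s=1

Case p = 0:
From the singleton clause (r'), r = 0.
From the singleton clause (s), s = 1.
From the singleton clause (q'), q = 0.
All clauses are satisfied.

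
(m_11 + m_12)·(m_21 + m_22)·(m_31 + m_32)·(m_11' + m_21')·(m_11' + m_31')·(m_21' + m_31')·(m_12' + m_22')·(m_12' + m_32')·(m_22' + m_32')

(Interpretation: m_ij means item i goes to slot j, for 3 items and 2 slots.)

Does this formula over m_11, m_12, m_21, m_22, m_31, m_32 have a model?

No, unsatisfiable

Branch on m_11: set m_11 = 1.
Unit clause (m_21') forces m_21 = 0.
Unit clause (m_22) forces m_22 = 1.
Unit clause (m_31') forces m_31 = 0.
Unit clause (m_32) forces m_32 = 1.
But (m_32') is also a unit clause — contradiction.
Backtrack on m_11: now try m_11 = 0.
Unit clause (m_12) forces m_12 = 1.
Unit clause (m_22') forces m_22 = 0.
Unit clause (m_21) forces m_21 = 1.
Unit clause (m_31') forces m_31 = 0.
Unit clause (m_32) forces m_32 = 1.
But (m_32') is also a unit clause — contradiction.
Either choice for m_11 ends in contradiction.
No assignment satisfies every clause.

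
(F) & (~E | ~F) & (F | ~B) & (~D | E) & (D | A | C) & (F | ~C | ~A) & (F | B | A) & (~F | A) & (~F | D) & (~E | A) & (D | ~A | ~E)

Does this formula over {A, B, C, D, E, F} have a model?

(F) alone gives F = 1.
(~E) alone gives E = 0.
(~D) alone gives D = 0.
But (D) is also a unit clause — contradiction.
No assignment satisfies every clause.

No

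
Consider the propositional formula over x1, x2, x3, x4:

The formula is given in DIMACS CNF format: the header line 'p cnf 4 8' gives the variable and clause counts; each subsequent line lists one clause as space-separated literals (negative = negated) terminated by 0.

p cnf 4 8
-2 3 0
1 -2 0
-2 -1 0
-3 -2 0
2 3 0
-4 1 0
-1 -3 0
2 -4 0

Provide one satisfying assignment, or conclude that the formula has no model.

Try x2 = False.
The clause (x3) is unit, so x3 = True.
The clause (¬x1) is unit, so x1 = False.
The clause (¬x4) is unit, so x4 = False.
Every clause now holds.

x1: False,  x2: False,  x3: True,  x4: False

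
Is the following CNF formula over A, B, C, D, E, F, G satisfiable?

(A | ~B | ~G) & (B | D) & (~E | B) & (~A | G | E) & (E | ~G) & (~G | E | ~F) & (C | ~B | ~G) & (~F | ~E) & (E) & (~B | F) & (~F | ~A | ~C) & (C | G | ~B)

From the singleton clause (E), E = 1.
From the singleton clause (B), B = 1.
From the singleton clause (~F), F = 0.
That conflicts with the unit clause (F).
No assignment satisfies every clause.

No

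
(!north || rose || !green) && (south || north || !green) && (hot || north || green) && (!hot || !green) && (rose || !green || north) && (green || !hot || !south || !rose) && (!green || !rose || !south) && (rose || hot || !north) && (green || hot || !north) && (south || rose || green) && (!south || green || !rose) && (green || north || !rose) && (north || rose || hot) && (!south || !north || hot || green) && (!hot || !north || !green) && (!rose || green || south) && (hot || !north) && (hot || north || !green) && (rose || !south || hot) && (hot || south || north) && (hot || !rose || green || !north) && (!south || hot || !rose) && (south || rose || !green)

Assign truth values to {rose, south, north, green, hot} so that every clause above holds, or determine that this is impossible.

rose ↦ false, south ↦ true, north ↦ false, green ↦ false, hot ↦ true

Try hot = true.
(!green) alone gives green = false.
Try south = true.
(!rose) alone gives rose = false.
All clauses hold; north can take either value.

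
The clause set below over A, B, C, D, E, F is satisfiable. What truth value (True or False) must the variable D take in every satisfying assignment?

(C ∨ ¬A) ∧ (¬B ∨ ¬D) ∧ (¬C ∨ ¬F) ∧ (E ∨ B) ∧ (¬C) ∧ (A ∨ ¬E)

False

Suppose D = True.
The clause (¬B) is unit, so B = False.
The clause (E) is unit, so E = True.
The clause (¬C) is unit, so C = False.
The clause (¬A) is unit, so A = False.
That conflicts with the unit clause (A).
So every satisfying assignment has D = False.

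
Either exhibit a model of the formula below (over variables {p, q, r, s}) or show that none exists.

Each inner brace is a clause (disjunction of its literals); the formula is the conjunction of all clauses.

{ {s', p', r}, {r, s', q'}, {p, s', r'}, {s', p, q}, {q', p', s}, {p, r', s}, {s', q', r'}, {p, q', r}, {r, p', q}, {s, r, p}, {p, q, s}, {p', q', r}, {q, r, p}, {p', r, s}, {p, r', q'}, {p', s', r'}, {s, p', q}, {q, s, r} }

Branch on s: set s = 0.
Branch on q: set q = 0.
(p) alone gives p = 1.
But (p') is also a unit clause — contradiction.
That branch fails; take q = 1 instead.
(p') alone gives p = 0.
(r') alone gives r = 0.
But (r) is also a unit clause — contradiction.
Neither q = 1 nor q = 0 works.
That branch fails; take s = 1 instead.
Branch on p: set p = 0.
(r') alone gives r = 0.
(q') alone gives q = 0.
But (q) is also a unit clause — contradiction.
That branch fails; take p = 1 instead.
(r) alone gives r = 1.
But (r') is also a unit clause — contradiction.
Neither p = 1 nor p = 0 works.
Neither s = 1 nor s = 0 works.

UNSATISFIABLE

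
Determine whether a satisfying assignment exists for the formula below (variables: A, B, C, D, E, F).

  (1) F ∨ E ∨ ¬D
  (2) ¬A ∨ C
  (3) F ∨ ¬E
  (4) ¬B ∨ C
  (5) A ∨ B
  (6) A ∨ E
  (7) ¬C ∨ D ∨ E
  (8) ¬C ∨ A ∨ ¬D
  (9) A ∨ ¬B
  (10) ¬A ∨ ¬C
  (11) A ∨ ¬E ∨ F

Branch on A: set A = False.
Unit clause (B) forces B = True.
Now (¬B) is unsatisfied and unit — conflict.
Undo A and try A = True.
Unit clause (C) forces C = True.
Now (¬C) is unsatisfied and unit — conflict.
Either choice for A ends in contradiction.
No assignment satisfies every clause.

No, unsatisfiable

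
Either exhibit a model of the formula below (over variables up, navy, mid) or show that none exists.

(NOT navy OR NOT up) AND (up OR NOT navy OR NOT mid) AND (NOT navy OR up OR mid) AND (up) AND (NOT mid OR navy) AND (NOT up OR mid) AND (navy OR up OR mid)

The clause (up) is unit, so up = true.
The clause (NOT navy) is unit, so navy = false.
The clause (NOT mid) is unit, so mid = false.
But (mid) is also a unit clause — contradiction.

UNSATISFIABLE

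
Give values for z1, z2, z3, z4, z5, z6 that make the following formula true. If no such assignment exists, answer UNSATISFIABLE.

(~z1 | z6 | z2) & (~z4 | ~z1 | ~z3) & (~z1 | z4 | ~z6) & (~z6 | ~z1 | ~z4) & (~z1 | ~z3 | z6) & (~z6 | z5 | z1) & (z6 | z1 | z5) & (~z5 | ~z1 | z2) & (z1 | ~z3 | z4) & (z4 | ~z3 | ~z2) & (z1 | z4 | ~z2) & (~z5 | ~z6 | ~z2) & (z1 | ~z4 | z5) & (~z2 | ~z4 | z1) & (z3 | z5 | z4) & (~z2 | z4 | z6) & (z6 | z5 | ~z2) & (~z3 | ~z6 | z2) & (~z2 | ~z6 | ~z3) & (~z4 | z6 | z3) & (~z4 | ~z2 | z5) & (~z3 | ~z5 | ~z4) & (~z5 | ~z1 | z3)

z1=0; z2=0; z3=0; z4=0; z5=1; z6=1

Case z1 = 0:
Case z6 = 1:
The clause (z5) is unit, so z5 = 1.
The clause (~z2) is unit, so z2 = 0.
The clause (~z3) is unit, so z3 = 0.
No clause remains; z4 is free.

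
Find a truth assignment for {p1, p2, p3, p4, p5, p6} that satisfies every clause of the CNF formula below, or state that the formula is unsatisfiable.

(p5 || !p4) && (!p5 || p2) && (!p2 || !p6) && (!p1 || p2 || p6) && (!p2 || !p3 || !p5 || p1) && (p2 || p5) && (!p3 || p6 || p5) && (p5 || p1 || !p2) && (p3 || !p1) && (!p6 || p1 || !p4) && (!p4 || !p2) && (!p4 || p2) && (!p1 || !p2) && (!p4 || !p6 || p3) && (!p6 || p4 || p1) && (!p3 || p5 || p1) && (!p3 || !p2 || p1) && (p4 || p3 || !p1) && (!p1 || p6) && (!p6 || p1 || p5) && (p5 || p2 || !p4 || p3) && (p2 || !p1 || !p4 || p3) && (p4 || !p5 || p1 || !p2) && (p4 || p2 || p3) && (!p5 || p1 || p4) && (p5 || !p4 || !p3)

Branch on p5: set p5 = true.
(p2) alone gives p2 = true.
(!p6) alone gives p6 = false.
(!p4) alone gives p4 = false.
(!p1) alone gives p1 = false.
Now (p1) is unsatisfied and unit — conflict.
That branch fails; take p5 = false instead.
(!p4) alone gives p4 = false.
(p2) alone gives p2 = true.
(!p6) alone gives p6 = false.
(!p3) alone gives p3 = false.
(p1) alone gives p1 = true.
Now (!p1) is unsatisfied and unit — conflict.
Both values of p5 lead to a conflict.

UNSATISFIABLE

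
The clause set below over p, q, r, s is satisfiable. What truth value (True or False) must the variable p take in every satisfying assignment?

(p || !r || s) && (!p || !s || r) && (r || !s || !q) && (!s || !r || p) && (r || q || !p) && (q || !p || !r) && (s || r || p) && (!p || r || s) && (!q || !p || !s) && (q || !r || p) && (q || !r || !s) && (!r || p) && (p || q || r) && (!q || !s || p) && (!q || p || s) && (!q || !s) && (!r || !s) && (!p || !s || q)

Suppose p = false.
(!r) alone gives r = false.
(s) alone gives s = true.
(!q) alone gives q = false.
Now (q) is unsatisfied and unit — conflict.
So every satisfying assignment has p = True.

True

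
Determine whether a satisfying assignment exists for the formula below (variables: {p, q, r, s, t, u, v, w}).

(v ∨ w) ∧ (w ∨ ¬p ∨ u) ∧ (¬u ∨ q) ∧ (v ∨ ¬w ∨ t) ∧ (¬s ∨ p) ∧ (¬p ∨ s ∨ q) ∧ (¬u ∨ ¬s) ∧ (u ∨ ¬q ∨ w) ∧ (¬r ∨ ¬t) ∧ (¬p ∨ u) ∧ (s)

No

From the singleton clause (s), s = True.
From the singleton clause (p), p = True.
From the singleton clause (¬u), u = False.
That conflicts with the unit clause (u).
No assignment satisfies every clause.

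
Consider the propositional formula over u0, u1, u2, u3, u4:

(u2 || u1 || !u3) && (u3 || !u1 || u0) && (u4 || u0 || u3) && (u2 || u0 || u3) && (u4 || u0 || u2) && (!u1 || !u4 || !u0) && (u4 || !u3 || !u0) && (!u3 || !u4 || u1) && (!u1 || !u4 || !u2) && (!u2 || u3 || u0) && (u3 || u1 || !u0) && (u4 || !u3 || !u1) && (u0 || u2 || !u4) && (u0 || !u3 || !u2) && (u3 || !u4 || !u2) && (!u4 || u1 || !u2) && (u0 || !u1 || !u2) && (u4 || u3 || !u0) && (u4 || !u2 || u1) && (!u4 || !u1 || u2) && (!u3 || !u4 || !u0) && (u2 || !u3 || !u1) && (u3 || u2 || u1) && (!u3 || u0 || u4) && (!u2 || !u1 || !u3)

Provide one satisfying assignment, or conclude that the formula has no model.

UNSATISFIABLE

Try u2 = true.
Try u1 = false.
(!u4) alone gives u4 = false.
Now (u4) is unsatisfied and unit — conflict.
Backtrack on u1: now try u1 = true.
(!u4) alone gives u4 = false.
(!u3) alone gives u3 = false.
(u0) alone gives u0 = true.
Now (!u0) is unsatisfied and unit — conflict.
Either choice for u1 ends in contradiction.
Backtrack on u2: now try u2 = false.
Try u1 = true.
(!u4) alone gives u4 = false.
(u0) alone gives u0 = true.
(!u3) alone gives u3 = false.
Now (u3) is unsatisfied and unit — conflict.
Backtrack on u1: now try u1 = false.
(!u3) alone gives u3 = false.
Now (u3) is unsatisfied and unit — conflict.
Either choice for u1 ends in contradiction.
Either choice for u2 ends in contradiction.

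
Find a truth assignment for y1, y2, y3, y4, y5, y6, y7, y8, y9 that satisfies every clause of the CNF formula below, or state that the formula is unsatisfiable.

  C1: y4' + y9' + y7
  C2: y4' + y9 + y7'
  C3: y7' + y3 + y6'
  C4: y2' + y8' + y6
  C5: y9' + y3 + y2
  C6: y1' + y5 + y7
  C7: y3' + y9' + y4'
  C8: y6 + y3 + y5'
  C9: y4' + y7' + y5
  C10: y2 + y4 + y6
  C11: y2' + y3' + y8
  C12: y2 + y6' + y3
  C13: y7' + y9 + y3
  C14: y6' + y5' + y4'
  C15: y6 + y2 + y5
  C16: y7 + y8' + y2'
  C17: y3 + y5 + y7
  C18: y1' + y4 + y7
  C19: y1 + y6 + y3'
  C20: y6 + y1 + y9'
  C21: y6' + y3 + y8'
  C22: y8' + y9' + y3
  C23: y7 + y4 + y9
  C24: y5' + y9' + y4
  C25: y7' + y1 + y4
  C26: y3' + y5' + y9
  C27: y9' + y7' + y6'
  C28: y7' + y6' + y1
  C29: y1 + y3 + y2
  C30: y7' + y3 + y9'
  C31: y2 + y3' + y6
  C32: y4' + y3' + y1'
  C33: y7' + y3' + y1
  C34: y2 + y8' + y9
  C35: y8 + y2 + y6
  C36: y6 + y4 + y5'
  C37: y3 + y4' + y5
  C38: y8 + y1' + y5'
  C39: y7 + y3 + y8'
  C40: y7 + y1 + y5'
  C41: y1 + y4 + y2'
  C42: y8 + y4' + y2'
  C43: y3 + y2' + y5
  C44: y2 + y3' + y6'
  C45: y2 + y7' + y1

Branch on y4: set y4 = 0.
Branch on y2: set y2 = 1.
The clause (y1) is unit, so y1 = 1.
The clause (y7) is unit, so y7 = 1.
Branch on y3: set y3 = 1.
The clause (y8) is unit, so y8 = 1.
The clause (y6) is unit, so y6 = 1.
The clause (y9') is unit, so y9 = 0.
The clause (y5') is unit, so y5 = 0.
Every clause now holds.

y1=1, y2=1, y3=1, y4=0, y5=0, y6=1, y7=1, y8=1, y9=0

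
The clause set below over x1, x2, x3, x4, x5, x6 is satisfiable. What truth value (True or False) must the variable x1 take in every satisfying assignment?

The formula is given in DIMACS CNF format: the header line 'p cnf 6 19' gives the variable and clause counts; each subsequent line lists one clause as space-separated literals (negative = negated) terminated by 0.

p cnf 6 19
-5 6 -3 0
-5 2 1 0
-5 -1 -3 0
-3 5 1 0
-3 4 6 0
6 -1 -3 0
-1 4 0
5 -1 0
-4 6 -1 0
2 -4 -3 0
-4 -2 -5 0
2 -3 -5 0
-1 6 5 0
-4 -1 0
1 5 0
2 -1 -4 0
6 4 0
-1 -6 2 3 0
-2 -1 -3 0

False

Suppose x1 = True.
Unit clause (x4) forces x4 = True.
Now (¬x4) is unsatisfied and unit — conflict.
So every satisfying assignment has x1 = False.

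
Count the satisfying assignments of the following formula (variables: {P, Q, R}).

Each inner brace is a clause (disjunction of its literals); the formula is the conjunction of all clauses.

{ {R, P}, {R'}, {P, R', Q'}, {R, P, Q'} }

2

There are 2^3 = 8 truth assignments over (P, Q, R).
Check each against the 4 clauses (columns in the order P, Q, R):
  F F F  ✗ fails (R + P)
  F F T  ✗ fails (R')
  F T F  ✗ fails (R + P)
  F T T  ✗ fails (R')
  T F F  ✓ satisfies all
  T F T  ✗ fails (R')
  T T F  ✓ satisfies all
  T T T  ✗ fails (R')
2 of the 8 rows are models.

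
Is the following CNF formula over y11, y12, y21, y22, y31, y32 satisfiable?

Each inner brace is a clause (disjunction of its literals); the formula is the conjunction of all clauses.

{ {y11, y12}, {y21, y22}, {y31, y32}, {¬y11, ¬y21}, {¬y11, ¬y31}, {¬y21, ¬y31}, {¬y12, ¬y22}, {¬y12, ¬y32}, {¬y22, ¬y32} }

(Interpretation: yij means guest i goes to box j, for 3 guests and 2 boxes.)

Unsatisfiable

Branch on y11: set y11 = True.
From the singleton clause (¬y21), y21 = False.
From the singleton clause (y22), y22 = True.
From the singleton clause (¬y31), y31 = False.
From the singleton clause (y32), y32 = True.
But (¬y32) is also a unit clause — contradiction.
Undo y11 and try y11 = False.
From the singleton clause (y12), y12 = True.
From the singleton clause (¬y22), y22 = False.
From the singleton clause (y21), y21 = True.
From the singleton clause (¬y31), y31 = False.
From the singleton clause (y32), y32 = True.
But (¬y32) is also a unit clause — contradiction.
Either choice for y11 ends in contradiction.
No assignment satisfies every clause.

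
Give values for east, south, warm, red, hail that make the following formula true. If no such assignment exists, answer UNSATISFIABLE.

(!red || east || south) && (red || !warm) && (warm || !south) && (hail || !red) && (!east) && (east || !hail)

east ↦ false, south ↦ false, warm ↦ false, red ↦ false, hail ↦ false

From the singleton clause (!east), east = false.
From the singleton clause (!hail), hail = false.
From the singleton clause (!red), red = false.
From the singleton clause (!warm), warm = false.
From the singleton clause (!south), south = false.
This assignment satisfies each clause.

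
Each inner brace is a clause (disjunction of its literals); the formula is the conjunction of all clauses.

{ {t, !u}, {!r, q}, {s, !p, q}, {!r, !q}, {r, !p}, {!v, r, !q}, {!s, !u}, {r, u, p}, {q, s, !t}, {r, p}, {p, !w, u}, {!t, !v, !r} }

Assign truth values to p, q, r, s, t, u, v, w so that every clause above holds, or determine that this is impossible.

UNSATISFIABLE

Suppose t = true.
Suppose r = false.
From the singleton clause (!p), p = false.
But (p) is also a unit clause — contradiction.
Backtrack on r: now try r = true.
From the singleton clause (q), q = true.
But (!q) is also a unit clause — contradiction.
Both values of r lead to a conflict.
Backtrack on t: now try t = false.
From the singleton clause (!u), u = false.
Suppose r = false.
From the singleton clause (!p), p = false.
But (p) is also a unit clause — contradiction.
Backtrack on r: now try r = true.
From the singleton clause (q), q = true.
But (!q) is also a unit clause — contradiction.
Both values of r lead to a conflict.
Both values of t lead to a conflict.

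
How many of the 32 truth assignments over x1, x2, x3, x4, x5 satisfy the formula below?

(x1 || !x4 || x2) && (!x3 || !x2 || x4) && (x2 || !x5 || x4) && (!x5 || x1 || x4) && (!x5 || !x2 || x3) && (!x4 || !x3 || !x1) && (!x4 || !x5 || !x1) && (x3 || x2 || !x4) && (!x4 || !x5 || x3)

There are 2^5 = 32 truth assignments over (x1, x2, x3, x4, x5).
Split on x3. With x3 = true, the clauses containing x3 are satisfied and !x3 drops from the rest; 4 of the 2^4 = 16 assignments to the other variables satisfy what remains.
With x3 = false, by the same count on the reduced clause set, 6 assignments work.
Total: 4 + 6 = 10.

10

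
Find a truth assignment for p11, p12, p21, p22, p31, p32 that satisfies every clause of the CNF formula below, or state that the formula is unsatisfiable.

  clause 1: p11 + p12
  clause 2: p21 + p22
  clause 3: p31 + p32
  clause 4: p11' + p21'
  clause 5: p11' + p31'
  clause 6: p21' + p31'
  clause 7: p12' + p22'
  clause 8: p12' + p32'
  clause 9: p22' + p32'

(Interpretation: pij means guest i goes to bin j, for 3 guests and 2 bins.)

Suppose p11 = 1.
(p21') alone gives p21 = 0.
(p22) alone gives p22 = 1.
(p31') alone gives p31 = 0.
(p32) alone gives p32 = 1.
Now (p32') is unsatisfied and unit — conflict.
Backtrack on p11: now try p11 = 0.
(p12) alone gives p12 = 1.
(p22') alone gives p22 = 0.
(p21) alone gives p21 = 1.
(p31') alone gives p31 = 0.
(p32) alone gives p32 = 1.
Now (p32') is unsatisfied and unit — conflict.
Either choice for p11 ends in contradiction.

UNSATISFIABLE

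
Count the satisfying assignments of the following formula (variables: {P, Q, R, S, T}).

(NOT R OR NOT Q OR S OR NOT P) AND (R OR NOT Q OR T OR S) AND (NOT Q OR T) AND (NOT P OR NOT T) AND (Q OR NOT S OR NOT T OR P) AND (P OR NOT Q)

10

There are 2^5 = 32 truth assignments over (P, Q, R, S, T).
Split on R. With R = true, the clauses containing R are satisfied and NOT R drops from the rest; 5 of the 2^4 = 16 assignments to the other variables satisfy what remains.
With R = false, by the same count on the reduced clause set, 5 assignments work.
Total: 5 + 5 = 10.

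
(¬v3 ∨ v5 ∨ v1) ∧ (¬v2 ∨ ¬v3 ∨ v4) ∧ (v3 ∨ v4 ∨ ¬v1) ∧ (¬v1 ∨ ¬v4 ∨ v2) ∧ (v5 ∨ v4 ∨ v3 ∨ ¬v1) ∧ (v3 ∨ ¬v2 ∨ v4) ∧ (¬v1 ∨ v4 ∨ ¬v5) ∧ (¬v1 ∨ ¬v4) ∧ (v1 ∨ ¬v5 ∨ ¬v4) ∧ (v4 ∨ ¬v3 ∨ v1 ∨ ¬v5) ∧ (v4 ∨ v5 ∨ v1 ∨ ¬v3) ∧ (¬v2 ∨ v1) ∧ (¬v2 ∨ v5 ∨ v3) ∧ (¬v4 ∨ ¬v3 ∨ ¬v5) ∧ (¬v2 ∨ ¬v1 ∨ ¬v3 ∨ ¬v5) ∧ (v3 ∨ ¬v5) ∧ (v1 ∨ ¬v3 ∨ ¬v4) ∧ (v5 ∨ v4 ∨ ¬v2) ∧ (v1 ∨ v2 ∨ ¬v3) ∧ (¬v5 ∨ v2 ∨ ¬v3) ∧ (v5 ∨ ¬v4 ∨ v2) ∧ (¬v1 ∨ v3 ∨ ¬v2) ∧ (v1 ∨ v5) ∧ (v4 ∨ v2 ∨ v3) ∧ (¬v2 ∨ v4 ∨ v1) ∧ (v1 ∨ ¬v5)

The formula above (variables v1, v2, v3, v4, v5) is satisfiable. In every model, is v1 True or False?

Suppose v1 = False.
(¬v2) alone gives v2 = False.
(¬v3) alone gives v3 = False.
(¬v5) alone gives v5 = False.
Now (v5) is unsatisfied and unit — conflict.
So every satisfying assignment has v1 = True.

True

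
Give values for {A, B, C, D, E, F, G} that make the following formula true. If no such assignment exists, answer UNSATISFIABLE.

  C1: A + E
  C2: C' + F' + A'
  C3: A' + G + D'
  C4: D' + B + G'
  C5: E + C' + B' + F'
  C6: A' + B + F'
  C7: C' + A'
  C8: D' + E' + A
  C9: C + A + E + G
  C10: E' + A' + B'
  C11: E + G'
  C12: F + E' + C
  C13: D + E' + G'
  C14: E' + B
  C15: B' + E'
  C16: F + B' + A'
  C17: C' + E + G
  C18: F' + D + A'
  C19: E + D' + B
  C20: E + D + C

UNSATISFIABLE

Try A = 1.
Unit clause (C') forces C = 0.
Try G = 1.
Unit clause (E) forces E = 1.
Unit clause (B') forces B = 0.
That conflicts with the unit clause (B).
So G must be the other value — set G = 0.
Unit clause (D') forces D = 0.
Unit clause (F') forces F = 0.
Unit clause (E') forces E = 0.
That conflicts with the unit clause (E).
Both values of G lead to a conflict.
So A must be the other value — set A = 0.
Unit clause (E) forces E = 1.
Unit clause (D') forces D = 0.
Unit clause (G') forces G = 0.
Unit clause (B) forces B = 1.
That conflicts with the unit clause (B').
Both values of A lead to a conflict.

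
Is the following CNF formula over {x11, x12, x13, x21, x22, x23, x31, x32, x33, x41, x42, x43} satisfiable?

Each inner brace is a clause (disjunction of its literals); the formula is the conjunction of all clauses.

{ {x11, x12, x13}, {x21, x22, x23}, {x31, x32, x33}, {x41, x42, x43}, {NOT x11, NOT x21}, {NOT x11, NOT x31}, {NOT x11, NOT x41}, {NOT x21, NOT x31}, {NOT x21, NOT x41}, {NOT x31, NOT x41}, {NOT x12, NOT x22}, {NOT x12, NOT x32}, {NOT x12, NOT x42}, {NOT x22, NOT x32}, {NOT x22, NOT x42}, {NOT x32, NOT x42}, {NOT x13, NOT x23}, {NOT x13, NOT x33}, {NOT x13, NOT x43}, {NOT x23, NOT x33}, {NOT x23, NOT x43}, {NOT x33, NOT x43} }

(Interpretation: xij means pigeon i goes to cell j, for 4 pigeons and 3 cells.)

Try x11 = false.
Try x12 = true.
From the singleton clause (NOT x22), x22 = false.
From the singleton clause (NOT x32), x32 = false.
From the singleton clause (NOT x42), x42 = false.
Try x21 = true.
From the singleton clause (NOT x31), x31 = false.
From the singleton clause (x33), x33 = true.
From the singleton clause (NOT x41), x41 = false.
From the singleton clause (x43), x43 = true.
That conflicts with the unit clause (NOT x43).
So x21 must be the other value — set x21 = false.
From the singleton clause (x23), x23 = true.
From the singleton clause (NOT x13), x13 = false.
From the singleton clause (NOT x33), x33 = false.
From the singleton clause (x31), x31 = true.
From the singleton clause (NOT x41), x41 = false.
From the singleton clause (x43), x43 = true.
That conflicts with the unit clause (NOT x43).
Both values of x21 lead to a conflict.
So x12 must be the other value — set x12 = false.
From the singleton clause (x13), x13 = true.
From the singleton clause (NOT x23), x23 = false.
From the singleton clause (NOT x33), x33 = false.
From the singleton clause (NOT x43), x43 = false.
Try x21 = true.
From the singleton clause (NOT x31), x31 = false.
From the singleton clause (x32), x32 = true.
From the singleton clause (NOT x41), x41 = false.
From the singleton clause (x42), x42 = true.
That conflicts with the unit clause (NOT x42).
So x21 must be the other value — set x21 = false.
From the singleton clause (x22), x22 = true.
From the singleton clause (NOT x32), x32 = false.
From the singleton clause (x31), x31 = true.
From the singleton clause (NOT x41), x41 = false.
From the singleton clause (x42), x42 = true.
That conflicts with the unit clause (NOT x42).
Both values of x21 lead to a conflict.
Both values of x12 lead to a conflict.
So x11 must be the other value — set x11 = true.
From the singleton clause (NOT x21), x21 = false.
From the singleton clause (NOT x31), x31 = false.
From the singleton clause (NOT x41), x41 = false.
Try x22 = true.
From the singleton clause (NOT x12), x12 = false.
From the singleton clause (NOT x32), x32 = false.
From the singleton clause (x33), x33 = true.
From the singleton clause (NOT x42), x42 = false.
From the singleton clause (x43), x43 = true.
That conflicts with the unit clause (NOT x43).
So x22 must be the other value — set x22 = false.
From the singleton clause (x23), x23 = true.
From the singleton clause (NOT x13), x13 = false.
From the singleton clause (NOT x33), x33 = false.
From the singleton clause (x32), x32 = true.
From the singleton clause (NOT x12), x12 = false.
From the singleton clause (NOT x42), x42 = false.
From the singleton clause (x43), x43 = true.
That conflicts with the unit clause (NOT x43).
Both values of x22 lead to a conflict.
Both values of x11 lead to a conflict.
No assignment satisfies every clause.

No, unsatisfiable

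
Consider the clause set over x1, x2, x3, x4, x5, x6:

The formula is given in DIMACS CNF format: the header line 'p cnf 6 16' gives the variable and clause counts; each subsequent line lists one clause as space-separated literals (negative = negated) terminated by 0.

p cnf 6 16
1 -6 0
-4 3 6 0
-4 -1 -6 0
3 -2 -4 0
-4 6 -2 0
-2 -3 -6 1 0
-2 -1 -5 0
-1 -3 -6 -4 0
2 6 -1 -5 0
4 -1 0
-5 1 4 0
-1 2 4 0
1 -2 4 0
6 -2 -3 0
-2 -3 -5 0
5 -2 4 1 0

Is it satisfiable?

Case x1 = False:
From the singleton clause (¬x6), x6 = False.
Case x4 = True:
From the singleton clause (x3), x3 = True.
From the singleton clause (¬x2), x2 = False.
No clause remains; x5 is free.
A satisfying assignment: x1 ↦ False, x2 ↦ False, x3 ↦ True, x4 ↦ True, x5 ↦ True, x6 ↦ False.

Yes, satisfiable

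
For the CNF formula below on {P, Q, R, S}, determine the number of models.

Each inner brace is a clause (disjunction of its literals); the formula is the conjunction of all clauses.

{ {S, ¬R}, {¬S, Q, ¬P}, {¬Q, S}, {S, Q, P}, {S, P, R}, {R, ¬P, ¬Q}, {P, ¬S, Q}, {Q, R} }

There are 2^4 = 16 truth assignments over (P, Q, R, S).
Check each against the 8 clauses (columns in the order P, Q, R, S):
  F F F F  ✗ fails (S ∨ Q ∨ P)
  F F F T  ✗ fails (P ∨ ¬S ∨ Q)
  F F T F  ✗ fails (S ∨ ¬R)
  F F T T  ✗ fails (P ∨ ¬S ∨ Q)
  F T F F  ✗ fails (¬Q ∨ S)
  F T F T  ✓ satisfies all
  F T T F  ✗ fails (S ∨ ¬R)
  F T T T  ✓ satisfies all
  T F F F  ✗ fails (Q ∨ R)
  T F F T  ✗ fails (¬S ∨ Q ∨ ¬P)
  T F T F  ✗ fails (S ∨ ¬R)
  T F T T  ✗ fails (¬S ∨ Q ∨ ¬P)
  T T F F  ✗ fails (¬Q ∨ S)
  T T F T  ✗ fails (R ∨ ¬P ∨ ¬Q)
  T T T F  ✗ fails (S ∨ ¬R)
  T T T T  ✓ satisfies all
3 of the 16 rows are models.

3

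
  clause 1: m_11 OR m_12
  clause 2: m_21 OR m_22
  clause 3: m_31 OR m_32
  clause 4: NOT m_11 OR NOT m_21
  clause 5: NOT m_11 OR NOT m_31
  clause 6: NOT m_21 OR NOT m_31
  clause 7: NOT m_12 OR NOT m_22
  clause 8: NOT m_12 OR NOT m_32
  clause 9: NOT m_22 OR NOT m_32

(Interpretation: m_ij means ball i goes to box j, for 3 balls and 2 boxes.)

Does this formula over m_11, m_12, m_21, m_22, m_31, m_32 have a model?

Suppose m_11 = true.
Unit clause (NOT m_21) forces m_21 = false.
Unit clause (m_22) forces m_22 = true.
Unit clause (NOT m_31) forces m_31 = false.
Unit clause (m_32) forces m_32 = true.
But (NOT m_32) is also a unit clause — contradiction.
That branch fails; take m_11 = false instead.
Unit clause (m_12) forces m_12 = true.
Unit clause (NOT m_22) forces m_22 = false.
Unit clause (m_21) forces m_21 = true.
Unit clause (NOT m_31) forces m_31 = false.
Unit clause (m_32) forces m_32 = true.
But (NOT m_32) is also a unit clause — contradiction.
Both values of m_11 lead to a conflict.
No assignment satisfies every clause.

Unsatisfiable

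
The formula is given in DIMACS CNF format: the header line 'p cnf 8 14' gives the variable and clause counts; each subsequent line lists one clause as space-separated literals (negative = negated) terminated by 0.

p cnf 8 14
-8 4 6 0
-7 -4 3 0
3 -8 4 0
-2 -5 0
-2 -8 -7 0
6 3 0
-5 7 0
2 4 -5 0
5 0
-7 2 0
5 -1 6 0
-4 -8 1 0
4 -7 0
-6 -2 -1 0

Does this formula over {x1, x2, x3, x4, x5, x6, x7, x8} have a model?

No, unsatisfiable

From the singleton clause (x5), x5 = True.
From the singleton clause (¬x2), x2 = False.
From the singleton clause (x7), x7 = True.
Now (¬x7) is unsatisfied and unit — conflict.
No assignment satisfies every clause.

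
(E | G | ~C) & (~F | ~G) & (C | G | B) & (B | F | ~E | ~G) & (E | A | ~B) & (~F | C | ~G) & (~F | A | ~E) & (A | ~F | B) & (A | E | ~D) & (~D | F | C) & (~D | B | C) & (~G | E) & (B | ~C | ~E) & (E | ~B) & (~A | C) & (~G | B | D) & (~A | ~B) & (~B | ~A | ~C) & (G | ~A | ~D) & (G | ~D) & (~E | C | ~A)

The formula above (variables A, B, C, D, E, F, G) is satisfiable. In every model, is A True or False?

False

Suppose A = 1.
The clause (C) is unit, so C = 1.
The clause (~B) is unit, so B = 0.
The clause (~E) is unit, so E = 0.
The clause (G) is unit, so G = 1.
But (~G) is also a unit clause — contradiction.
So every satisfying assignment has A = False.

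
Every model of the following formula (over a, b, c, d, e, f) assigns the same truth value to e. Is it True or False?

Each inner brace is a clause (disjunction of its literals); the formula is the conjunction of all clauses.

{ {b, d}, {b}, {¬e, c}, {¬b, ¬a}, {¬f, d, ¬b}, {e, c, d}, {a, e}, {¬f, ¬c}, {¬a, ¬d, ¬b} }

True

Suppose e = False.
(b) alone gives b = True.
(¬a) alone gives a = False.
But (a) is also a unit clause — contradiction.
So every satisfying assignment has e = True.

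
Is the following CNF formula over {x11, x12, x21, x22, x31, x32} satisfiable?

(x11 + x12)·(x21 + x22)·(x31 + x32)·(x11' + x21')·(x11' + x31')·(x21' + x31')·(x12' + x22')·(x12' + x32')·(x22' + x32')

Try x11 = 1.
Unit clause (x21') forces x21 = 0.
Unit clause (x22) forces x22 = 1.
Unit clause (x31') forces x31 = 0.
Unit clause (x32) forces x32 = 1.
But (x32') is also a unit clause — contradiction.
So x11 must be the other value — set x11 = 0.
Unit clause (x12) forces x12 = 1.
Unit clause (x22') forces x22 = 0.
Unit clause (x21) forces x21 = 1.
Unit clause (x31') forces x31 = 0.
Unit clause (x32) forces x32 = 1.
But (x32') is also a unit clause — contradiction.
Neither x11 = 1 nor x11 = 0 works.
No assignment satisfies every clause.

No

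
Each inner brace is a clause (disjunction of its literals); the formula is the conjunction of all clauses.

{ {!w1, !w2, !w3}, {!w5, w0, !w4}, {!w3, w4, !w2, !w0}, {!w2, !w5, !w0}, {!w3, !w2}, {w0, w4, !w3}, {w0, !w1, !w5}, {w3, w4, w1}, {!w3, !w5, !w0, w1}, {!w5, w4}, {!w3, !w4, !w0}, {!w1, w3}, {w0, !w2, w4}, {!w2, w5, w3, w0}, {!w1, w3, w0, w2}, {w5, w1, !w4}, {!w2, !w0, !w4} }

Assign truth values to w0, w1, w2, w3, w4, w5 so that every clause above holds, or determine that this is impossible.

Suppose w3 = false.
The clause (!w1) is unit, so w1 = false.
The clause (w4) is unit, so w4 = true.
The clause (w5) is unit, so w5 = true.
The clause (w0) is unit, so w0 = true.
The clause (!w2) is unit, so w2 = false.
Every clause now holds.

w0: true,  w1: false,  w2: false,  w3: false,  w4: true,  w5: true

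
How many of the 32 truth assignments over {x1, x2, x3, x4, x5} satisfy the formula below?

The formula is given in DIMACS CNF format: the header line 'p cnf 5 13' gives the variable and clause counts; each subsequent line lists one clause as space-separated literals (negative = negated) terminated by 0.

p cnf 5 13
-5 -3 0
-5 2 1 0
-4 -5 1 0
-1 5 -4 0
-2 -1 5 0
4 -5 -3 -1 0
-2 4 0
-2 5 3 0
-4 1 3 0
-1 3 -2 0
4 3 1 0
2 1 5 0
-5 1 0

There are 2^5 = 32 truth assignments over (x1, x2, x3, x4, x5).
Split on x5. With x5 = True, the clauses containing x5 are satisfied and ¬x5 drops from the rest; 2 of the 2^4 = 16 assignments to the other variables satisfy what remains.
With x5 = False, by the same count on the reduced clause set, 3 assignments work.
Total: 2 + 3 = 5.

5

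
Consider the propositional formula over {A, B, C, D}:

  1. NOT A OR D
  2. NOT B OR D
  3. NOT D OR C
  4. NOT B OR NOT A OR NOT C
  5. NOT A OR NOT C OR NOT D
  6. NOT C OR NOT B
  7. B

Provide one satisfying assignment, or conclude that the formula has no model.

(B) alone gives B = true.
(D) alone gives D = true.
(C) alone gives C = true.
But (NOT C) is also a unit clause — contradiction.

UNSATISFIABLE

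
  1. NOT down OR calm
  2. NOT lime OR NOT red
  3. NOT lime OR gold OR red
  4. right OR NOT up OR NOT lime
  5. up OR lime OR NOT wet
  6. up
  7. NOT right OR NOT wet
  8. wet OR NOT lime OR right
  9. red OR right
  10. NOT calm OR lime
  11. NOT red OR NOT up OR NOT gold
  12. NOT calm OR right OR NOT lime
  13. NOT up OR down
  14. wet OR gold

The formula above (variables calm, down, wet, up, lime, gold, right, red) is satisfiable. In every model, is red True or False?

False

Suppose red = true.
From the singleton clause (NOT lime), lime = false.
From the singleton clause (up), up = true.
From the singleton clause (NOT calm), calm = false.
From the singleton clause (NOT down), down = false.
But (down) is also a unit clause — contradiction.
So every satisfying assignment has red = False.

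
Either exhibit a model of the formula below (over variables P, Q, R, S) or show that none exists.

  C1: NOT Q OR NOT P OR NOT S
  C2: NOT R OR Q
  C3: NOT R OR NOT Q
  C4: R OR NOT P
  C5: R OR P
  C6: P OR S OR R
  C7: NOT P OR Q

UNSATISFIABLE

Branch on R: set R = false.
Unit clause (NOT P) forces P = false.
Now (P) is unsatisfied and unit — conflict.
Backtrack on R: now try R = true.
Unit clause (Q) forces Q = true.
Now (NOT Q) is unsatisfied and unit — conflict.
Either choice for R ends in contradiction.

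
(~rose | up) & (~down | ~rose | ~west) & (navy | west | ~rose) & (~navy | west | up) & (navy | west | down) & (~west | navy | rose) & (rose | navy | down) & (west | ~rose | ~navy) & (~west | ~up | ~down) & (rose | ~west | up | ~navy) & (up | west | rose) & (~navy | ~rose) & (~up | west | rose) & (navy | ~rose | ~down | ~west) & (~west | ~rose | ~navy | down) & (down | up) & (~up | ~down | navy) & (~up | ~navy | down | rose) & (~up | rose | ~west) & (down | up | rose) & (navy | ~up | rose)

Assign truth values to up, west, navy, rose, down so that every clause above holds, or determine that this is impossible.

Suppose rose = 1.
The clause (up) is unit, so up = 1.
The clause (~navy) is unit, so navy = 0.
The clause (west) is unit, so west = 1.
The clause (~down) is unit, so down = 0.
Every clause now holds.

up=1; west=1; navy=0; rose=1; down=0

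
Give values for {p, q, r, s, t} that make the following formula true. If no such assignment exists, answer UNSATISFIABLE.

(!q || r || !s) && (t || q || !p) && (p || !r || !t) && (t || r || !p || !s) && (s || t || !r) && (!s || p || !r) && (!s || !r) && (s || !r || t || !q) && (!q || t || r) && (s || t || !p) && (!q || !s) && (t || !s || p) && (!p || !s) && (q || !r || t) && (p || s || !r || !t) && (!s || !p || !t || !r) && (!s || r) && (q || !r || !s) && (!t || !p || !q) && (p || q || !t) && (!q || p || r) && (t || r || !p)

p ↦ true, q ↦ false, r ↦ false, s ↦ false, t ↦ true

Case s = false:
Case t = true:
Case p = true:
The clause (!q) is unit, so q = false.
All clauses hold; r can take either value.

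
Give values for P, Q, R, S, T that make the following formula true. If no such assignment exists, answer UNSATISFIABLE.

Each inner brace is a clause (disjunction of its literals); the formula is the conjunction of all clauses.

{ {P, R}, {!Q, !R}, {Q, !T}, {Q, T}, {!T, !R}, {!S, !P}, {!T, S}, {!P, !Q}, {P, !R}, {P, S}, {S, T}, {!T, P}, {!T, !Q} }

UNSATISFIABLE

Branch on P: set P = true.
Unit clause (!S) forces S = false.
Unit clause (!T) forces T = false.
But (T) is also a unit clause — contradiction.
Backtrack on P: now try P = false.
Unit clause (R) forces R = true.
But (!R) is also a unit clause — contradiction.
Neither P = true nor P = false works.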